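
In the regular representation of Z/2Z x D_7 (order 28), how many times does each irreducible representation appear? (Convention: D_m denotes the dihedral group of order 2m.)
Each irreducible V_i of dimension d_i appears with multiplicity d_i, i.e. rho_reg = (direct sum over all irreducibles V_i) d_i V_i. The irreducible dimensions for Z/2Z x D_7 are 1, 1, 1, 1, 2, 2, 2, 2, 2, 2: 4 irreducibles of dimension 1, each with multiplicity 1; 6 irreducibles of dimension 2, each with multiplicity 2. Total dimension 4*1*1 + 6*2*2 = 28 = |G|.

Proof sketch: General theorem: in the regular representation of a finite group G, each irreducible appears with multiplicity equal to its dimension. Check: dim(rho_reg) = sum d_i^2 = 1 + 1 + 1 + 1 + 4 + 4 + 4 + 4 + 4 + 4 = 28 = |G|.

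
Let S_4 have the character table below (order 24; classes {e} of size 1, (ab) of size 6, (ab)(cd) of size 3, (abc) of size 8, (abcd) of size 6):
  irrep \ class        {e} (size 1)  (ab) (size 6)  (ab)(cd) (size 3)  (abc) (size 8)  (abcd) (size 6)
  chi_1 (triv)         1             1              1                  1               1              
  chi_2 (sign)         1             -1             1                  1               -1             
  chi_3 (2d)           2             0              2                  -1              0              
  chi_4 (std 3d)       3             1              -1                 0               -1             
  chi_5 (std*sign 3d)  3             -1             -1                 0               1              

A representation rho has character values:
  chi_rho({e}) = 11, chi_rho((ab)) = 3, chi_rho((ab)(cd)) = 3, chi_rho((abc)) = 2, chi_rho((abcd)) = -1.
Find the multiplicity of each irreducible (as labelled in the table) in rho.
Multiplicities: chi_1: 2, chi_2: 1, chi_3: 1, chi_4: 2, chi_5: 0.

Why: Use <chi_rho, chi> = (1/|G|) sum_C |C| * chi_rho(C) * conj(chi(C)) with |G| = 24 for each irreducible chi in the table:
  <chi_rho, chi_1> = (1/24)[1*(11)*conj(1) + 6*(3)*conj(1) + 3*(3)*conj(1) + 8*(2)*conj(1) + 6*(-1)*conj(1)]
      = (1/24)[(11) + (18) + (9) + (16) + (-6)] = 48/24 = 2
  <chi_rho, chi_2> = (1/24)[1*(11)*conj(1) + 6*(3)*conj(-1) + 3*(3)*conj(1) + 8*(2)*conj(1) + 6*(-1)*conj(-1)]
      = (1/24)[(11) + (-18) + (9) + (16) + (6)] = 24/24 = 1
  <chi_rho, chi_3> = (1/24)[1*(11)*conj(2) + 6*(3)*conj(0) + 3*(3)*conj(2) + 8*(2)*conj(-1) + 6*(-1)*conj(0)]
      = (1/24)[(22) + (0) + (18) + (-16) + (0)] = 24/24 = 1
  <chi_rho, chi_4> = (1/24)[1*(11)*conj(3) + 6*(3)*conj(1) + 3*(3)*conj(-1) + 8*(2)*conj(0) + 6*(-1)*conj(-1)]
      = (1/24)[(33) + (18) + (-9) + (0) + (6)] = 48/24 = 2
  <chi_rho, chi_5> = (1/24)[1*(11)*conj(3) + 6*(3)*conj(-1) + 3*(3)*conj(-1) + 8*(2)*conj(0) + 6*(-1)*conj(1)]
      = (1/24)[(33) + (-18) + (-9) + (0) + (-6)] = 0/24 = 0
Dimension check: dim(rho) = sum (mult * dim) = 2*1 + 1*1 + 1*2 + 2*3 + 0*3 = 11 = chi_rho(e) = 11.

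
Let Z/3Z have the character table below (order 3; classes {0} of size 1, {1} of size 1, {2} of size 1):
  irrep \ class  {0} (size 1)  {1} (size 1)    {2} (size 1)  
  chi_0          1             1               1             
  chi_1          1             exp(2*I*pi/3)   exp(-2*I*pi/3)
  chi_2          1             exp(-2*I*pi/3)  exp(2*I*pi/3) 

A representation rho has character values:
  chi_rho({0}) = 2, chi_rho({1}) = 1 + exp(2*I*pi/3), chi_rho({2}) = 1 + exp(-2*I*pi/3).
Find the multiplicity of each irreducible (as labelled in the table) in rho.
Multiplicities: chi_0: 1, chi_1: 1, chi_2: 0.

Explanation: Use <chi_rho, chi> = (1/|G|) sum_C |C| * chi_rho(C) * conj(chi(C)) with |G| = 3 for each irreducible chi in the table:
  <chi_rho, chi_0> = (1/3)[1*(2)*conj(1) + 1*(1 + exp(2*I*pi/3))*conj(1) + 1*(1 + exp(-2*I*pi/3))*conj(1)]
      = (1/3)[(2) + (1 + exp(2*I*pi/3)) + (1 + exp(-2*I*pi/3))] = 3/3 = 1
  <chi_rho, chi_1> = (1/3)[1*(2)*conj(1) + 1*(1 + exp(2*I*pi/3))*conj(exp(2*I*pi/3)) + 1*(1 + exp(-2*I*pi/3))*conj(exp(-2*I*pi/3))]
      = (1/3)[(2) + (1 + exp(-2*I*pi/3)) + (1 + exp(2*I*pi/3))] = 3/3 = 1
  <chi_rho, chi_2> = (1/3)[1*(2)*conj(1) + 1*(1 + exp(2*I*pi/3))*conj(exp(-2*I*pi/3)) + 1*(1 + exp(-2*I*pi/3))*conj(exp(2*I*pi/3))]
      = (1/3)[(2) + (-1) + (-1)] = 0/3 = 0
(Exp terms are combined using exp(i*s)*conj(exp(i*t)) = exp(i*(s-t)), and sums of them are collapsed using the identity that for every m > 1 the m distinct m-th roots of unity sum to 0, e.g. 1 + exp(2*I*pi/3) + exp(-2*I*pi/3) = 0.)
Dimension check: dim(rho) = sum (mult * dim) = 1*1 + 1*1 + 0*1 = 2 = chi_rho(e) = 2.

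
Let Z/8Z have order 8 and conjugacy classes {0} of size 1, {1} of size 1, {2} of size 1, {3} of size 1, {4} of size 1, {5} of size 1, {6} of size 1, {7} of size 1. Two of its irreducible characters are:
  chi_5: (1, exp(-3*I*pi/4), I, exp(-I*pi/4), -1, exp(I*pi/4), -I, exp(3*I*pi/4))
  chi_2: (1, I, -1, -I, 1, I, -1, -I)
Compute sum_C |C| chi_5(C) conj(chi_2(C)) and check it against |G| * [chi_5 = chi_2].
Sum = 0; so <chi_5, chi_2> = 0 (distinct irreducibles are orthogonal).

Justification: Compute term by term over conjugacy classes (|C| * chi_5(C) * conj(chi_2(C))):
  1*(1)*conj(1) + 1*(exp(-3*I*pi/4))*conj(I) + 1*(I)*conj(-1) + 1*(exp(-I*pi/4))*conj(-I) + 1*(-1)*conj(1) + 1*(exp(I*pi/4))*conj(I) + 1*(-I)*conj(-1) + 1*(exp(3*I*pi/4))*conj(-I)
  = (1) + (-exp(-I*pi/4)) + (-I) + (exp(I*pi/4)) + (-1) + (-exp(3*I*pi/4)) + (I) + (exp(-3*I*pi/4))
  = 0.
(Exp terms are combined using exp(i*s)*conj(exp(i*t)) = exp(i*(s-t)), and sums of them are collapsed using the identity that for every m > 1 the m distinct m-th roots of unity sum to 0, e.g. 1 + exp(2*I*pi/3) + exp(-2*I*pi/3) = 0.)
Dividing by |G| = 8 gives 0/8 = 0, matching the row-orthogonality relation <chi_5, chi_2> = [chi_5 = chi_2].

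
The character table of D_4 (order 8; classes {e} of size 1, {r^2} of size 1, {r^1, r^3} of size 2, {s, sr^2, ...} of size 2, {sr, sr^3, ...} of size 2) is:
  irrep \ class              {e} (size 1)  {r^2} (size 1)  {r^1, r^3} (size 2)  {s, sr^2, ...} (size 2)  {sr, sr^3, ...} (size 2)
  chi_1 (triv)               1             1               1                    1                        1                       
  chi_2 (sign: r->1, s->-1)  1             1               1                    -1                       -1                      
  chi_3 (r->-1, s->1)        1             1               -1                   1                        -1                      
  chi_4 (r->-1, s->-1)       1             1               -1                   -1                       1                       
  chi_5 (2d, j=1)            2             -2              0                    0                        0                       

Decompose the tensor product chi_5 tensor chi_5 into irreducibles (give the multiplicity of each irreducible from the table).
chi_5 tensor chi_5 = chi_1 + chi_2 + chi_3 + chi_4 (all other irreducibles have multiplicity 0).

Explanation: The character of a tensor product is the pointwise product (chi_5 * chi_5)(C) = chi_5(C) * chi_5(C):
  {e}: (2)*(2), {r^2}: (-2)*(-2), {r^1, r^3}: (0)*(0), {s, sr^2, ...}: (0)*(0), {sr, sr^3, ...}: (0)*(0)
so (chi_5 * chi_5) takes values
  {e} -> 4, {r^2} -> 4, {r^1, r^3} -> 0, {s, sr^2, ...} -> 0, {sr, sr^3, ...} -> 0.
Now take the inner product of this character with each irreducible chi from the table, <chi_5*chi_5, chi> = (1/8) sum_C |C| (chi_5*chi_5)(C) conj(chi(C)):
  <chi_5*chi_5, chi_1> = (1/8)[1*(4)*conj(1) + 1*(4)*conj(1) + 2*(0)*conj(1) + 2*(0)*conj(1) + 2*(0)*conj(1)]
      = (1/8)[(4) + (4) + (0) + (0) + (0)] = 8/8 = 1
  <chi_5*chi_5, chi_2> = (1/8)[1*(4)*conj(1) + 1*(4)*conj(1) + 2*(0)*conj(1) + 2*(0)*conj(-1) + 2*(0)*conj(-1)]
      = (1/8)[(4) + (4) + (0) + (0) + (0)] = 8/8 = 1
  <chi_5*chi_5, chi_3> = (1/8)[1*(4)*conj(1) + 1*(4)*conj(1) + 2*(0)*conj(-1) + 2*(0)*conj(1) + 2*(0)*conj(-1)]
      = (1/8)[(4) + (4) + (0) + (0) + (0)] = 8/8 = 1
  <chi_5*chi_5, chi_4> = (1/8)[1*(4)*conj(1) + 1*(4)*conj(1) + 2*(0)*conj(-1) + 2*(0)*conj(-1) + 2*(0)*conj(1)]
      = (1/8)[(4) + (4) + (0) + (0) + (0)] = 8/8 = 1
  <chi_5*chi_5, chi_5> = (1/8)[1*(4)*conj(2) + 1*(4)*conj(-2) + 2*(0)*conj(0) + 2*(0)*conj(0) + 2*(0)*conj(0)]
      = (1/8)[(8) + (-8) + (0) + (0) + (0)] = 0/8 = 0
Hence the multiplicities are chi_1: 1, chi_2: 1, chi_3: 1, chi_4: 1. Dimension check: dim(chi_5)*dim(chi_5) = 2*2 = 4 and sum (mult * dim) = 1*1 + 1*1 + 1*1 + 1*1 = 4.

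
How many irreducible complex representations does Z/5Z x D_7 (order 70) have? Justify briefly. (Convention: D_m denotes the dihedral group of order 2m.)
25

Solution. The number of irreducible complex representations of a finite group equals its number of conjugacy classes. For a direct product, #classes(G x H) = #classes(G) * #classes(H). Z/5Z has 5 classes (abelian), D_7 has 5 classes, so 5 * 5 = 25, so Z/5Z x D_7 (order 70) has exactly 25 irreducible complex representations.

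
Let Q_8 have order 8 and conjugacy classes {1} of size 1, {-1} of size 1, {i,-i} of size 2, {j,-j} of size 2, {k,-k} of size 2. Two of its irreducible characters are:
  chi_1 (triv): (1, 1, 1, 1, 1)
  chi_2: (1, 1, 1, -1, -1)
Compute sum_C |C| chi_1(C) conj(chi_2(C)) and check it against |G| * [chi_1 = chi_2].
Sum = 0; so <chi_1, chi_2> = 0 (distinct irreducibles are orthogonal).

Why: Compute term by term over conjugacy classes (|C| * chi_1(C) * conj(chi_2(C))):
  1*(1)*conj(1) + 1*(1)*conj(1) + 2*(1)*conj(1) + 2*(1)*conj(-1) + 2*(1)*conj(-1)
  = (1) + (1) + (2) + (-2) + (-2)
  = 0.
Dividing by |G| = 8 gives 0/8 = 0, matching the row-orthogonality relation <chi_1, chi_2> = [chi_1 = chi_2].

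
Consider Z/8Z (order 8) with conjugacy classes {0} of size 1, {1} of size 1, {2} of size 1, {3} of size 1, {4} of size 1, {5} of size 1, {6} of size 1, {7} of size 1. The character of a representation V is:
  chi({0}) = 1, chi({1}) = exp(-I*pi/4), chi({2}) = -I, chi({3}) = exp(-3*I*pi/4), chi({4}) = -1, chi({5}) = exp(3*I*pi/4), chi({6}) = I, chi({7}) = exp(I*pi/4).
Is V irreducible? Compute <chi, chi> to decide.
Irreducible: <chi, chi> = 1.

Argument: <chi, chi> = (1/|G|) sum_C |C| * |chi(C)|^2 = (1/8)[1*|1|^2 + 1*|exp(-I*pi/4)|^2 + 1*|-I|^2 + 1*|exp(-3*I*pi/4)|^2 + 1*|-1|^2 + 1*|exp(3*I*pi/4)|^2 + 1*|I|^2 + 1*|exp(I*pi/4)|^2]
  = (1/8)[(1) + (1) + (1) + (1) + (1) + (1) + (1) + (1)] = 8/8 = 1.
(Exp terms are combined using exp(i*s)*conj(exp(i*t)) = exp(i*(s-t)), and sums of them are collapsed using the identity that for every m > 1 the m distinct m-th roots of unity sum to 0, e.g. 1 + exp(2*I*pi/3) + exp(-2*I*pi/3) = 0.)
A character is irreducible iff <chi, chi> = 1, so this representation is irreducible.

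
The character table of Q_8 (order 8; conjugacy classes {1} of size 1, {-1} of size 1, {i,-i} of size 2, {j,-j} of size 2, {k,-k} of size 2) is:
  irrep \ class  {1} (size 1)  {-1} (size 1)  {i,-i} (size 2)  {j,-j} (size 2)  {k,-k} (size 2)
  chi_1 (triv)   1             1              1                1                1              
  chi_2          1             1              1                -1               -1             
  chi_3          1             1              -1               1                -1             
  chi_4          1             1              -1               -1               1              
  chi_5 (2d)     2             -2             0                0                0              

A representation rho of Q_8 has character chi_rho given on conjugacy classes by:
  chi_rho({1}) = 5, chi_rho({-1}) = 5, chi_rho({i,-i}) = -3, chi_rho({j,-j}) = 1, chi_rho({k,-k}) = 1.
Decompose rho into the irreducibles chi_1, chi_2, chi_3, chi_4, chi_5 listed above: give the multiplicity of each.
Multiplicities: chi_1: 1, chi_2: 0, chi_3: 2, chi_4: 2, chi_5: 0.

Argument: Use <chi_rho, chi> = (1/|G|) sum_C |C| * chi_rho(C) * conj(chi(C)) with |G| = 8 for each irreducible chi in the table:
  <chi_rho, chi_1> = (1/8)[1*(5)*conj(1) + 1*(5)*conj(1) + 2*(-3)*conj(1) + 2*(1)*conj(1) + 2*(1)*conj(1)]
      = (1/8)[(5) + (5) + (-6) + (2) + (2)] = 8/8 = 1
  <chi_rho, chi_2> = (1/8)[1*(5)*conj(1) + 1*(5)*conj(1) + 2*(-3)*conj(1) + 2*(1)*conj(-1) + 2*(1)*conj(-1)]
      = (1/8)[(5) + (5) + (-6) + (-2) + (-2)] = 0/8 = 0
  <chi_rho, chi_3> = (1/8)[1*(5)*conj(1) + 1*(5)*conj(1) + 2*(-3)*conj(-1) + 2*(1)*conj(1) + 2*(1)*conj(-1)]
      = (1/8)[(5) + (5) + (6) + (2) + (-2)] = 16/8 = 2
  <chi_rho, chi_4> = (1/8)[1*(5)*conj(1) + 1*(5)*conj(1) + 2*(-3)*conj(-1) + 2*(1)*conj(-1) + 2*(1)*conj(1)]
      = (1/8)[(5) + (5) + (6) + (-2) + (2)] = 16/8 = 2
  <chi_rho, chi_5> = (1/8)[1*(5)*conj(2) + 1*(5)*conj(-2) + 2*(-3)*conj(0) + 2*(1)*conj(0) + 2*(1)*conj(0)]
      = (1/8)[(10) + (-10) + (0) + (0) + (0)] = 0/8 = 0
Dimension check: dim(rho) = sum (mult * dim) = 1*1 + 0*1 + 2*1 + 2*1 + 0*2 = 5 = chi_rho(e) = 5.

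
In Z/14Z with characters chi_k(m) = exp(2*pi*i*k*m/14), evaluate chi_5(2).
chi_5(2) = zeta_14^10 = exp(-4*I*pi/7)

Justification: chi_5(2) = zeta_14^(5*2) = zeta_14^10. Since zeta_14^14 = 1, this equals zeta_14^10 = exp(2*pi*i*10/14) = exp(-4*I*pi/7).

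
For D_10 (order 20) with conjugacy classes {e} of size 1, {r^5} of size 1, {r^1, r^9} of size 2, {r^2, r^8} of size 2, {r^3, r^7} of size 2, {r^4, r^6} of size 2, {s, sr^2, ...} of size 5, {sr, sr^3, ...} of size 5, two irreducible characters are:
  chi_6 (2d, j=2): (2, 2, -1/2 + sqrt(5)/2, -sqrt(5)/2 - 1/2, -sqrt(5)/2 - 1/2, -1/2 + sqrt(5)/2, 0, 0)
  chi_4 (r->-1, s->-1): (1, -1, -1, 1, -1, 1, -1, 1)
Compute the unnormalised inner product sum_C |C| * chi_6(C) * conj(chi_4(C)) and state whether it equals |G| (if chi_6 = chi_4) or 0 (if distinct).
Sum = 0; so <chi_6, chi_4> = 0 (distinct irreducibles are orthogonal).

Explanation: Compute term by term over conjugacy classes (|C| * chi_6(C) * conj(chi_4(C))):
  1*(2)*conj(1) + 1*(2)*conj(-1) + 2*(-1/2 + sqrt(5)/2)*conj(-1) + 2*(-sqrt(5)/2 - 1/2)*conj(1) + 2*(-sqrt(5)/2 - 1/2)*conj(-1) + 2*(-1/2 + sqrt(5)/2)*conj(1) + 5*(0)*conj(-1) + 5*(0)*conj(1)
  = (2) + (-2) + (1 - sqrt(5)) + (-sqrt(5) - 1) + (1 + sqrt(5)) + (-1 + sqrt(5)) + (0) + (0)
  = 0.
Dividing by |G| = 20 gives 0/20 = 0, matching the row-orthogonality relation <chi_6, chi_4> = [chi_6 = chi_4].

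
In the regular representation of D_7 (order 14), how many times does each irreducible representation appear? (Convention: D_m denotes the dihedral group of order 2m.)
Each irreducible V_i of dimension d_i appears with multiplicity d_i, i.e. rho_reg = (direct sum over all irreducibles V_i) d_i V_i. The irreducible dimensions for D_7 are 1, 1, 2, 2, 2: 2 irreducibles of dimension 1, each with multiplicity 1; 3 irreducibles of dimension 2, each with multiplicity 2. Total dimension 2*1*1 + 3*2*2 = 14 = |G|.

Why: General theorem: in the regular representation of a finite group G, each irreducible appears with multiplicity equal to its dimension. Check: dim(rho_reg) = sum d_i^2 = 1 + 1 + 4 + 4 + 4 = 14 = |G|.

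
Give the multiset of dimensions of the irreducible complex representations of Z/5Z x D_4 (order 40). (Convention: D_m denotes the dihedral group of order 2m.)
Dimensions: 1, 1, 1, 1, 1, 1, 1, 1, 1, 1, 1, 1, 1, 1, 1, 1, 1, 1, 1, 1, 2, 2, 2, 2, 2

Proof sketch: There are 25 irreducibles (= number of conjugacy classes). Their dimensions d_i satisfy sum d_i^2 = |G| = 40: 1 + 1 + 1 + 1 + 1 + 1 + 1 + 1 + 1 + 1 + 1 + 1 + 1 + 1 + 1 + 1 + 1 + 1 + 1 + 1 + 4 + 4 + 4 + 4 + 4 = 40. (For the product with Z/5Z: each of the 5 1-dim characters of Z/5Z tensors with each irrep of D_4, giving 5 copies of each D_4-dimension.)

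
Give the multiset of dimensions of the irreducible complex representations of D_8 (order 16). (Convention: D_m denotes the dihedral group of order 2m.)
Dimensions: 1, 1, 1, 1, 2, 2, 2

Solution. There are 7 irreducibles (= number of conjugacy classes). Their dimensions d_i satisfy sum d_i^2 = |G| = 16: 1 + 1 + 1 + 1 + 4 + 4 + 4 = 16.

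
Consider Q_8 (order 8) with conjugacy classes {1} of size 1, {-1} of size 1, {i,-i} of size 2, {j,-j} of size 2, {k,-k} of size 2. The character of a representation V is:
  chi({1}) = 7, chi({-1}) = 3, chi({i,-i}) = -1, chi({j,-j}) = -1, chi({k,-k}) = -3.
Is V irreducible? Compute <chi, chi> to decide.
Not irreducible (reducible): <chi, chi> = 10 > 1.

<chi, chi> = (1/|G|) sum_C |C| * |chi(C)|^2 = (1/8)[1*|7|^2 + 1*|3|^2 + 2*|-1|^2 + 2*|-1|^2 + 2*|-3|^2]
  = (1/8)[(49) + (9) + (2) + (2) + (18)] = 80/8 = 10.
A character is irreducible iff <chi, chi> = 1, so this representation is reducible.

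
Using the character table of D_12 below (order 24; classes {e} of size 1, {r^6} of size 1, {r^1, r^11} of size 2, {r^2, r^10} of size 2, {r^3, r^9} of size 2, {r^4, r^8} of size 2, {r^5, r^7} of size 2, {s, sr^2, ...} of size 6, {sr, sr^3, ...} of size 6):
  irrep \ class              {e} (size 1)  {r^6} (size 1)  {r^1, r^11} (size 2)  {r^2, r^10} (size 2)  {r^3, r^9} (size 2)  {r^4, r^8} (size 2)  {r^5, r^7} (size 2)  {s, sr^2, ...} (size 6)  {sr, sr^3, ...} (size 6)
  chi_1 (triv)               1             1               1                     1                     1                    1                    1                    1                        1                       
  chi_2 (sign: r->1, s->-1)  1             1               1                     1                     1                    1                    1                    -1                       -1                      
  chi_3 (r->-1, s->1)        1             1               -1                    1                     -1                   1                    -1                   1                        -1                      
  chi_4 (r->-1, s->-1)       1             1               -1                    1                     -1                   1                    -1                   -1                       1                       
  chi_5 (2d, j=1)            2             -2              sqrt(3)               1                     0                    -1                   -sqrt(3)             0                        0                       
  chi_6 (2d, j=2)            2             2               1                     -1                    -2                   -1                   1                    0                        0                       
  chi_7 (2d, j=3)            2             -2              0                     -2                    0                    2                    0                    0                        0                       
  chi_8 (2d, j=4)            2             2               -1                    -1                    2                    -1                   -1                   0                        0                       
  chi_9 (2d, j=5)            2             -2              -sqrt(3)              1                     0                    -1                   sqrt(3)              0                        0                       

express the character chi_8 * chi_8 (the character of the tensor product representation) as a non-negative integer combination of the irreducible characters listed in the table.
chi_8 tensor chi_8 = chi_1 + chi_2 + chi_8 (all other irreducibles have multiplicity 0).

Working: The character of a tensor product is the pointwise product (chi_8 * chi_8)(C) = chi_8(C) * chi_8(C):
  {e}: (2)*(2), {r^6}: (2)*(2), {r^1, r^11}: (-1)*(-1), {r^2, r^10}: (-1)*(-1), {r^3, r^9}: (2)*(2), {r^4, r^8}: (-1)*(-1), {r^5, r^7}: (-1)*(-1), {s, sr^2, ...}: (0)*(0), {sr, sr^3, ...}: (0)*(0)
so (chi_8 * chi_8) takes values
  {e} -> 4, {r^6} -> 4, {r^1, r^11} -> 1, {r^2, r^10} -> 1, {r^3, r^9} -> 4, {r^4, r^8} -> 1, {r^5, r^7} -> 1, {s, sr^2, ...} -> 0, {sr, sr^3, ...} -> 0.
Now take the inner product of this character with each irreducible chi from the table, <chi_8*chi_8, chi> = (1/24) sum_C |C| (chi_8*chi_8)(C) conj(chi(C)):
  <chi_8*chi_8, chi_1> = (1/24)[1*(4)*conj(1) + 1*(4)*conj(1) + 2*(1)*conj(1) + 2*(1)*conj(1) + 2*(4)*conj(1) + 2*(1)*conj(1) + 2*(1)*conj(1) + 6*(0)*conj(1) + 6*(0)*conj(1)]
      = (1/24)[(4) + (4) + (2) + (2) + (8) + (2) + (2) + (0) + (0)] = 24/24 = 1
  <chi_8*chi_8, chi_2> = (1/24)[1*(4)*conj(1) + 1*(4)*conj(1) + 2*(1)*conj(1) + 2*(1)*conj(1) + 2*(4)*conj(1) + 2*(1)*conj(1) + 2*(1)*conj(1) + 6*(0)*conj(-1) + 6*(0)*conj(-1)]
      = (1/24)[(4) + (4) + (2) + (2) + (8) + (2) + (2) + (0) + (0)] = 24/24 = 1
  <chi_8*chi_8, chi_3> = (1/24)[1*(4)*conj(1) + 1*(4)*conj(1) + 2*(1)*conj(-1) + 2*(1)*conj(1) + 2*(4)*conj(-1) + 2*(1)*conj(1) + 2*(1)*conj(-1) + 6*(0)*conj(1) + 6*(0)*conj(-1)]
      = (1/24)[(4) + (4) + (-2) + (2) + (-8) + (2) + (-2) + (0) + (0)] = 0/24 = 0
  <chi_8*chi_8, chi_4> = (1/24)[1*(4)*conj(1) + 1*(4)*conj(1) + 2*(1)*conj(-1) + 2*(1)*conj(1) + 2*(4)*conj(-1) + 2*(1)*conj(1) + 2*(1)*conj(-1) + 6*(0)*conj(-1) + 6*(0)*conj(1)]
      = (1/24)[(4) + (4) + (-2) + (2) + (-8) + (2) + (-2) + (0) + (0)] = 0/24 = 0
  <chi_8*chi_8, chi_5> = (1/24)[1*(4)*conj(2) + 1*(4)*conj(-2) + 2*(1)*conj(sqrt(3)) + 2*(1)*conj(1) + 2*(4)*conj(0) + 2*(1)*conj(-1) + 2*(1)*conj(-sqrt(3)) + 6*(0)*conj(0) + 6*(0)*conj(0)]
      = (1/24)[(8) + (-8) + (2*sqrt(3)) + (2) + (0) + (-2) + (-2*sqrt(3)) + (0) + (0)] = 0/24 = 0
  <chi_8*chi_8, chi_6> = (1/24)[1*(4)*conj(2) + 1*(4)*conj(2) + 2*(1)*conj(1) + 2*(1)*conj(-1) + 2*(4)*conj(-2) + 2*(1)*conj(-1) + 2*(1)*conj(1) + 6*(0)*conj(0) + 6*(0)*conj(0)]
      = (1/24)[(8) + (8) + (2) + (-2) + (-16) + (-2) + (2) + (0) + (0)] = 0/24 = 0
  <chi_8*chi_8, chi_7> = (1/24)[1*(4)*conj(2) + 1*(4)*conj(-2) + 2*(1)*conj(0) + 2*(1)*conj(-2) + 2*(4)*conj(0) + 2*(1)*conj(2) + 2*(1)*conj(0) + 6*(0)*conj(0) + 6*(0)*conj(0)]
      = (1/24)[(8) + (-8) + (0) + (-4) + (0) + (4) + (0) + (0) + (0)] = 0/24 = 0
  <chi_8*chi_8, chi_8> = (1/24)[1*(4)*conj(2) + 1*(4)*conj(2) + 2*(1)*conj(-1) + 2*(1)*conj(-1) + 2*(4)*conj(2) + 2*(1)*conj(-1) + 2*(1)*conj(-1) + 6*(0)*conj(0) + 6*(0)*conj(0)]
      = (1/24)[(8) + (8) + (-2) + (-2) + (16) + (-2) + (-2) + (0) + (0)] = 24/24 = 1
  <chi_8*chi_8, chi_9> = (1/24)[1*(4)*conj(2) + 1*(4)*conj(-2) + 2*(1)*conj(-sqrt(3)) + 2*(1)*conj(1) + 2*(4)*conj(0) + 2*(1)*conj(-1) + 2*(1)*conj(sqrt(3)) + 6*(0)*conj(0) + 6*(0)*conj(0)]
      = (1/24)[(8) + (-8) + (-2*sqrt(3)) + (2) + (0) + (-2) + (2*sqrt(3)) + (0) + (0)] = 0/24 = 0
Hence the multiplicities are chi_1: 1, chi_2: 1, chi_8: 1. Dimension check: dim(chi_8)*dim(chi_8) = 2*2 = 4 and sum (mult * dim) = 1*1 + 1*1 + 1*2 = 4.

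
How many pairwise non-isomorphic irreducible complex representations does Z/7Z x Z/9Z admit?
63

Argument: The number of irreducible complex representations of a finite group equals its number of conjugacy classes. Z/7Z x Z/9Z is abelian of order 63, so every element is its own conjugacy class: 63 classes, so Z/7Z x Z/9Z (order 63) has exactly 63 irreducible complex representations.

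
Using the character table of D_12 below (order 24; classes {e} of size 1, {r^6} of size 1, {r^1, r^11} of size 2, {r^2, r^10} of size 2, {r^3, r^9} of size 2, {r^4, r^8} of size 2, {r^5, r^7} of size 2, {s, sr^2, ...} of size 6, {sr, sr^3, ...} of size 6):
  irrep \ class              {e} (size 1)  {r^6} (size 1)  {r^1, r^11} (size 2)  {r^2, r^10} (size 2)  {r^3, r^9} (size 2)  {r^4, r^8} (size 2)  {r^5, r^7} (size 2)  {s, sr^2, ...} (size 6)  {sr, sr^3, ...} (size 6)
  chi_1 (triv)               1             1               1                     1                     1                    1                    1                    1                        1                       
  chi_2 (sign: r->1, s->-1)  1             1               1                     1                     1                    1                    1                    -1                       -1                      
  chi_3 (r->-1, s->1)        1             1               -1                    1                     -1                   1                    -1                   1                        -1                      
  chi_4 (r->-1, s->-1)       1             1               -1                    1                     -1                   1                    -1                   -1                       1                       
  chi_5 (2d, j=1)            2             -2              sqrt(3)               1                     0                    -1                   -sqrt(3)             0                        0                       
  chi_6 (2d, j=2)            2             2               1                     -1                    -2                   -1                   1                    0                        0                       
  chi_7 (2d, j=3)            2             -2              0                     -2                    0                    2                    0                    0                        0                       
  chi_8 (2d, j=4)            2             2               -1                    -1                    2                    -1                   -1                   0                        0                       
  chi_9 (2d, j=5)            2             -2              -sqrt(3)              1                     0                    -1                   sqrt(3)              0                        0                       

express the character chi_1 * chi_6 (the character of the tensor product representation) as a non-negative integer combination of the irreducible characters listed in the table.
chi_1 tensor chi_6 = chi_6 (all other irreducibles have multiplicity 0).

Proof sketch: The character of a tensor product is the pointwise product (chi_1 * chi_6)(C) = chi_1(C) * chi_6(C):
  {e}: (1)*(2), {r^6}: (1)*(2), {r^1, r^11}: (1)*(1), {r^2, r^10}: (1)*(-1), {r^3, r^9}: (1)*(-2), {r^4, r^8}: (1)*(-1), {r^5, r^7}: (1)*(1), {s, sr^2, ...}: (1)*(0), {sr, sr^3, ...}: (1)*(0)
so (chi_1 * chi_6) takes values
  {e} -> 2, {r^6} -> 2, {r^1, r^11} -> 1, {r^2, r^10} -> -1, {r^3, r^9} -> -2, {r^4, r^8} -> -1, {r^5, r^7} -> 1, {s, sr^2, ...} -> 0, {sr, sr^3, ...} -> 0.
Now take the inner product of this character with each irreducible chi from the table, <chi_1*chi_6, chi> = (1/24) sum_C |C| (chi_1*chi_6)(C) conj(chi(C)):
  <chi_1*chi_6, chi_1> = (1/24)[1*(2)*conj(1) + 1*(2)*conj(1) + 2*(1)*conj(1) + 2*(-1)*conj(1) + 2*(-2)*conj(1) + 2*(-1)*conj(1) + 2*(1)*conj(1) + 6*(0)*conj(1) + 6*(0)*conj(1)]
      = (1/24)[(2) + (2) + (2) + (-2) + (-4) + (-2) + (2) + (0) + (0)] = 0/24 = 0
  <chi_1*chi_6, chi_2> = (1/24)[1*(2)*conj(1) + 1*(2)*conj(1) + 2*(1)*conj(1) + 2*(-1)*conj(1) + 2*(-2)*conj(1) + 2*(-1)*conj(1) + 2*(1)*conj(1) + 6*(0)*conj(-1) + 6*(0)*conj(-1)]
      = (1/24)[(2) + (2) + (2) + (-2) + (-4) + (-2) + (2) + (0) + (0)] = 0/24 = 0
  <chi_1*chi_6, chi_3> = (1/24)[1*(2)*conj(1) + 1*(2)*conj(1) + 2*(1)*conj(-1) + 2*(-1)*conj(1) + 2*(-2)*conj(-1) + 2*(-1)*conj(1) + 2*(1)*conj(-1) + 6*(0)*conj(1) + 6*(0)*conj(-1)]
      = (1/24)[(2) + (2) + (-2) + (-2) + (4) + (-2) + (-2) + (0) + (0)] = 0/24 = 0
  <chi_1*chi_6, chi_4> = (1/24)[1*(2)*conj(1) + 1*(2)*conj(1) + 2*(1)*conj(-1) + 2*(-1)*conj(1) + 2*(-2)*conj(-1) + 2*(-1)*conj(1) + 2*(1)*conj(-1) + 6*(0)*conj(-1) + 6*(0)*conj(1)]
      = (1/24)[(2) + (2) + (-2) + (-2) + (4) + (-2) + (-2) + (0) + (0)] = 0/24 = 0
  <chi_1*chi_6, chi_5> = (1/24)[1*(2)*conj(2) + 1*(2)*conj(-2) + 2*(1)*conj(sqrt(3)) + 2*(-1)*conj(1) + 2*(-2)*conj(0) + 2*(-1)*conj(-1) + 2*(1)*conj(-sqrt(3)) + 6*(0)*conj(0) + 6*(0)*conj(0)]
      = (1/24)[(4) + (-4) + (2*sqrt(3)) + (-2) + (0) + (2) + (-2*sqrt(3)) + (0) + (0)] = 0/24 = 0
  <chi_1*chi_6, chi_6> = (1/24)[1*(2)*conj(2) + 1*(2)*conj(2) + 2*(1)*conj(1) + 2*(-1)*conj(-1) + 2*(-2)*conj(-2) + 2*(-1)*conj(-1) + 2*(1)*conj(1) + 6*(0)*conj(0) + 6*(0)*conj(0)]
      = (1/24)[(4) + (4) + (2) + (2) + (8) + (2) + (2) + (0) + (0)] = 24/24 = 1
  <chi_1*chi_6, chi_7> = (1/24)[1*(2)*conj(2) + 1*(2)*conj(-2) + 2*(1)*conj(0) + 2*(-1)*conj(-2) + 2*(-2)*conj(0) + 2*(-1)*conj(2) + 2*(1)*conj(0) + 6*(0)*conj(0) + 6*(0)*conj(0)]
      = (1/24)[(4) + (-4) + (0) + (4) + (0) + (-4) + (0) + (0) + (0)] = 0/24 = 0
  <chi_1*chi_6, chi_8> = (1/24)[1*(2)*conj(2) + 1*(2)*conj(2) + 2*(1)*conj(-1) + 2*(-1)*conj(-1) + 2*(-2)*conj(2) + 2*(-1)*conj(-1) + 2*(1)*conj(-1) + 6*(0)*conj(0) + 6*(0)*conj(0)]
      = (1/24)[(4) + (4) + (-2) + (2) + (-8) + (2) + (-2) + (0) + (0)] = 0/24 = 0
  <chi_1*chi_6, chi_9> = (1/24)[1*(2)*conj(2) + 1*(2)*conj(-2) + 2*(1)*conj(-sqrt(3)) + 2*(-1)*conj(1) + 2*(-2)*conj(0) + 2*(-1)*conj(-1) + 2*(1)*conj(sqrt(3)) + 6*(0)*conj(0) + 6*(0)*conj(0)]
      = (1/24)[(4) + (-4) + (-2*sqrt(3)) + (-2) + (0) + (2) + (2*sqrt(3)) + (0) + (0)] = 0/24 = 0
Hence the multiplicities are chi_6: 1. Dimension check: dim(chi_1)*dim(chi_6) = 1*2 = 2 and sum (mult * dim) = 1*2 = 2.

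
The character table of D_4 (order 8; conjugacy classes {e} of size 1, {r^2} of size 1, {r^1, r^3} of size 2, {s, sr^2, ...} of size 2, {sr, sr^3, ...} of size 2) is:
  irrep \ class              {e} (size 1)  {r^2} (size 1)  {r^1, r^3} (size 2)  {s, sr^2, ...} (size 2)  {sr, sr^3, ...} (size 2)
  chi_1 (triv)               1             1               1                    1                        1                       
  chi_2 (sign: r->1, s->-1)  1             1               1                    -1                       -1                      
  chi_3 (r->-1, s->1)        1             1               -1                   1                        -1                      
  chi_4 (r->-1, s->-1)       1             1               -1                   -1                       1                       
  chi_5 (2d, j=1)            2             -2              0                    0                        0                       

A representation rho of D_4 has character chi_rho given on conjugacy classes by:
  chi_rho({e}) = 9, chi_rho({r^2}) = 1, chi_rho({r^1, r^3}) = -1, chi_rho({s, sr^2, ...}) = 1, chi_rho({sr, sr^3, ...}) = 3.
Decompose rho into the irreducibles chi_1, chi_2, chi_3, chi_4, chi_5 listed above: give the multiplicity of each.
Multiplicities: chi_1: 2, chi_2: 0, chi_3: 1, chi_4: 2, chi_5: 2.

Solution. Use <chi_rho, chi> = (1/|G|) sum_C |C| * chi_rho(C) * conj(chi(C)) with |G| = 8 for each irreducible chi in the table:
  <chi_rho, chi_1> = (1/8)[1*(9)*conj(1) + 1*(1)*conj(1) + 2*(-1)*conj(1) + 2*(1)*conj(1) + 2*(3)*conj(1)]
      = (1/8)[(9) + (1) + (-2) + (2) + (6)] = 16/8 = 2
  <chi_rho, chi_2> = (1/8)[1*(9)*conj(1) + 1*(1)*conj(1) + 2*(-1)*conj(1) + 2*(1)*conj(-1) + 2*(3)*conj(-1)]
      = (1/8)[(9) + (1) + (-2) + (-2) + (-6)] = 0/8 = 0
  <chi_rho, chi_3> = (1/8)[1*(9)*conj(1) + 1*(1)*conj(1) + 2*(-1)*conj(-1) + 2*(1)*conj(1) + 2*(3)*conj(-1)]
      = (1/8)[(9) + (1) + (2) + (2) + (-6)] = 8/8 = 1
  <chi_rho, chi_4> = (1/8)[1*(9)*conj(1) + 1*(1)*conj(1) + 2*(-1)*conj(-1) + 2*(1)*conj(-1) + 2*(3)*conj(1)]
      = (1/8)[(9) + (1) + (2) + (-2) + (6)] = 16/8 = 2
  <chi_rho, chi_5> = (1/8)[1*(9)*conj(2) + 1*(1)*conj(-2) + 2*(-1)*conj(0) + 2*(1)*conj(0) + 2*(3)*conj(0)]
      = (1/8)[(18) + (-2) + (0) + (0) + (0)] = 16/8 = 2
Dimension check: dim(rho) = sum (mult * dim) = 2*1 + 0*1 + 1*1 + 2*1 + 2*2 = 9 = chi_rho(e) = 9.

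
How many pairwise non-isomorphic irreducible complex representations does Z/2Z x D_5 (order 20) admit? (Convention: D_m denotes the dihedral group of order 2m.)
8

Details: The number of irreducible complex representations of a finite group equals its number of conjugacy classes. For a direct product, #classes(G x H) = #classes(G) * #classes(H). Z/2Z has 2 classes (abelian), D_5 has 4 classes, so 2 * 4 = 8, so Z/2Z x D_5 (order 20) has exactly 8 irreducible complex representations.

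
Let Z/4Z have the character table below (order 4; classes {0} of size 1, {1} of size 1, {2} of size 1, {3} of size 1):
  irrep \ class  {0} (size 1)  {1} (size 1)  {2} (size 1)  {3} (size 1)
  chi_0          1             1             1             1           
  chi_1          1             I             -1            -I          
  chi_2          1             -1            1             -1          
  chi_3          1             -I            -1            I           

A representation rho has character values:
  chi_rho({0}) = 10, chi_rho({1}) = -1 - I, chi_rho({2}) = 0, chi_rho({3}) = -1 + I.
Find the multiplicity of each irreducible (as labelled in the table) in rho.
Multiplicities: chi_0: 2, chi_1: 2, chi_2: 3, chi_3: 3.

Justification: Use <chi_rho, chi> = (1/|G|) sum_C |C| * chi_rho(C) * conj(chi(C)) with |G| = 4 for each irreducible chi in the table:
  <chi_rho, chi_0> = (1/4)[1*(10)*conj(1) + 1*(-1 - I)*conj(1) + 1*(0)*conj(1) + 1*(-1 + I)*conj(1)]
      = (1/4)[(10) + (-1 - I) + (0) + (-1 + I)] = 8/4 = 2
  <chi_rho, chi_1> = (1/4)[1*(10)*conj(1) + 1*(-1 - I)*conj(I) + 1*(0)*conj(-1) + 1*(-1 + I)*conj(-I)]
      = (1/4)[(10) + (-1 + I) + (0) + (-1 - I)] = 8/4 = 2
  <chi_rho, chi_2> = (1/4)[1*(10)*conj(1) + 1*(-1 - I)*conj(-1) + 1*(0)*conj(1) + 1*(-1 + I)*conj(-1)]
      = (1/4)[(10) + (1 + I) + (0) + (1 - I)] = 12/4 = 3
  <chi_rho, chi_3> = (1/4)[1*(10)*conj(1) + 1*(-1 - I)*conj(-I) + 1*(0)*conj(-1) + 1*(-1 + I)*conj(I)]
      = (1/4)[(10) + (1 - I) + (0) + (1 + I)] = 12/4 = 3
(Exp terms are combined using exp(i*s)*conj(exp(i*t)) = exp(i*(s-t)), and sums of them are collapsed using the identity that for every m > 1 the m distinct m-th roots of unity sum to 0, e.g. 1 + exp(2*I*pi/3) + exp(-2*I*pi/3) = 0.)
Dimension check: dim(rho) = sum (mult * dim) = 2*1 + 2*1 + 3*1 + 3*1 = 10 = chi_rho(e) = 10.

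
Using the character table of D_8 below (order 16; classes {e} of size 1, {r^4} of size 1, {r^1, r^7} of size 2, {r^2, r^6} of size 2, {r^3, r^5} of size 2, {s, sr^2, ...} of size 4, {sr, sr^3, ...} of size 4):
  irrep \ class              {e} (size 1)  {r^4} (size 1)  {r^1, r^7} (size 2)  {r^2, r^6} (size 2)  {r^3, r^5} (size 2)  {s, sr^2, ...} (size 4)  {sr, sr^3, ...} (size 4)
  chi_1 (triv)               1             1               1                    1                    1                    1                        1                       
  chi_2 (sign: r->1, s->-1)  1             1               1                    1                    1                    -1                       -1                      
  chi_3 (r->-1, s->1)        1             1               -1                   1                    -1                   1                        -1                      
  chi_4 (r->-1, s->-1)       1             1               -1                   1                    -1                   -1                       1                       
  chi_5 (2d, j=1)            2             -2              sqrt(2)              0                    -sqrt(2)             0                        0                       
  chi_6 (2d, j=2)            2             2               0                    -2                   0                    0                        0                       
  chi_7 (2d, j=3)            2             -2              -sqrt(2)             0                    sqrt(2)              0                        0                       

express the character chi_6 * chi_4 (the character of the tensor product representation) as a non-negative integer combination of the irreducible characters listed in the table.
chi_6 tensor chi_4 = chi_6 (all other irreducibles have multiplicity 0).

Justification: The character of a tensor product is the pointwise product (chi_6 * chi_4)(C) = chi_6(C) * chi_4(C):
  {e}: (2)*(1), {r^4}: (2)*(1), {r^1, r^7}: (0)*(-1), {r^2, r^6}: (-2)*(1), {r^3, r^5}: (0)*(-1), {s, sr^2, ...}: (0)*(-1), {sr, sr^3, ...}: (0)*(1)
so (chi_6 * chi_4) takes values
  {e} -> 2, {r^4} -> 2, {r^1, r^7} -> 0, {r^2, r^6} -> -2, {r^3, r^5} -> 0, {s, sr^2, ...} -> 0, {sr, sr^3, ...} -> 0.
Now take the inner product of this character with each irreducible chi from the table, <chi_6*chi_4, chi> = (1/16) sum_C |C| (chi_6*chi_4)(C) conj(chi(C)):
  <chi_6*chi_4, chi_1> = (1/16)[1*(2)*conj(1) + 1*(2)*conj(1) + 2*(0)*conj(1) + 2*(-2)*conj(1) + 2*(0)*conj(1) + 4*(0)*conj(1) + 4*(0)*conj(1)]
      = (1/16)[(2) + (2) + (0) + (-4) + (0) + (0) + (0)] = 0/16 = 0
  <chi_6*chi_4, chi_2> = (1/16)[1*(2)*conj(1) + 1*(2)*conj(1) + 2*(0)*conj(1) + 2*(-2)*conj(1) + 2*(0)*conj(1) + 4*(0)*conj(-1) + 4*(0)*conj(-1)]
      = (1/16)[(2) + (2) + (0) + (-4) + (0) + (0) + (0)] = 0/16 = 0
  <chi_6*chi_4, chi_3> = (1/16)[1*(2)*conj(1) + 1*(2)*conj(1) + 2*(0)*conj(-1) + 2*(-2)*conj(1) + 2*(0)*conj(-1) + 4*(0)*conj(1) + 4*(0)*conj(-1)]
      = (1/16)[(2) + (2) + (0) + (-4) + (0) + (0) + (0)] = 0/16 = 0
  <chi_6*chi_4, chi_4> = (1/16)[1*(2)*conj(1) + 1*(2)*conj(1) + 2*(0)*conj(-1) + 2*(-2)*conj(1) + 2*(0)*conj(-1) + 4*(0)*conj(-1) + 4*(0)*conj(1)]
      = (1/16)[(2) + (2) + (0) + (-4) + (0) + (0) + (0)] = 0/16 = 0
  <chi_6*chi_4, chi_5> = (1/16)[1*(2)*conj(2) + 1*(2)*conj(-2) + 2*(0)*conj(sqrt(2)) + 2*(-2)*conj(0) + 2*(0)*conj(-sqrt(2)) + 4*(0)*conj(0) + 4*(0)*conj(0)]
      = (1/16)[(4) + (-4) + (0) + (0) + (0) + (0) + (0)] = 0/16 = 0
  <chi_6*chi_4, chi_6> = (1/16)[1*(2)*conj(2) + 1*(2)*conj(2) + 2*(0)*conj(0) + 2*(-2)*conj(-2) + 2*(0)*conj(0) + 4*(0)*conj(0) + 4*(0)*conj(0)]
      = (1/16)[(4) + (4) + (0) + (8) + (0) + (0) + (0)] = 16/16 = 1
  <chi_6*chi_4, chi_7> = (1/16)[1*(2)*conj(2) + 1*(2)*conj(-2) + 2*(0)*conj(-sqrt(2)) + 2*(-2)*conj(0) + 2*(0)*conj(sqrt(2)) + 4*(0)*conj(0) + 4*(0)*conj(0)]
      = (1/16)[(4) + (-4) + (0) + (0) + (0) + (0) + (0)] = 0/16 = 0
Hence the multiplicities are chi_6: 1. Dimension check: dim(chi_6)*dim(chi_4) = 2*1 = 2 and sum (mult * dim) = 1*2 = 2.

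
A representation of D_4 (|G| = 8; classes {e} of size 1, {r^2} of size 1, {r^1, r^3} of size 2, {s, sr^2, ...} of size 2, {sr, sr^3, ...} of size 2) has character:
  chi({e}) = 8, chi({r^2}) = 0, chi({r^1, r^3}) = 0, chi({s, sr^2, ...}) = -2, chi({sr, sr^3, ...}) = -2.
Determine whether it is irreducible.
Not irreducible (reducible): <chi, chi> = 10 > 1.

Reasoning: <chi, chi> = (1/|G|) sum_C |C| * |chi(C)|^2 = (1/8)[1*|8|^2 + 1*|0|^2 + 2*|0|^2 + 2*|-2|^2 + 2*|-2|^2]
  = (1/8)[(64) + (0) + (0) + (8) + (8)] = 80/8 = 10.
A character is irreducible iff <chi, chi> = 1, so this representation is reducible.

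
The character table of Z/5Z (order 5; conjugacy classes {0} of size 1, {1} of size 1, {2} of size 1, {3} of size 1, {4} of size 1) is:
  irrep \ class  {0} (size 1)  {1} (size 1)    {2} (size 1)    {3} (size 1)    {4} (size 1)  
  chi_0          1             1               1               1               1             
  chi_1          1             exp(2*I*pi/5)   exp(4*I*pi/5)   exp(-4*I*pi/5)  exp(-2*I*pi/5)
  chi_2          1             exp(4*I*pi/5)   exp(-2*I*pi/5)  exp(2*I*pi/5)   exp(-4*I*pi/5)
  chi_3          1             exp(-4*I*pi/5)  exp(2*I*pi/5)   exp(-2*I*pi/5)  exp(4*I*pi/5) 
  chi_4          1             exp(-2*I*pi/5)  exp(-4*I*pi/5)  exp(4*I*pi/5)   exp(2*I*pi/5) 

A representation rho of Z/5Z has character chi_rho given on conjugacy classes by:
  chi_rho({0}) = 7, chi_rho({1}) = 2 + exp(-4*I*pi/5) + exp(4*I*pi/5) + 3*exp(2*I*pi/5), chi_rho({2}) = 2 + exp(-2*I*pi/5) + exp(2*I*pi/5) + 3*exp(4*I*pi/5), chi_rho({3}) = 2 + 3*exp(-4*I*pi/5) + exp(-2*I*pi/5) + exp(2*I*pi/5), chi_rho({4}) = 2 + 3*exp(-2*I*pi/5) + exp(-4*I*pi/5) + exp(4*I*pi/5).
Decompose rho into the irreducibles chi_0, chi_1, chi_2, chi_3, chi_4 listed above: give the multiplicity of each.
Multiplicities: chi_0: 2, chi_1: 3, chi_2: 1, chi_3: 1, chi_4: 0.

Argument: Use <chi_rho, chi> = (1/|G|) sum_C |C| * chi_rho(C) * conj(chi(C)) with |G| = 5 for each irreducible chi in the table:
  <chi_rho, chi_0> = (1/5)[1*(7)*conj(1) + 1*(2 + exp(-4*I*pi/5) + exp(4*I*pi/5) + 3*exp(2*I*pi/5))*conj(1) + 1*(2 + exp(-2*I*pi/5) + exp(2*I*pi/5) + 3*exp(4*I*pi/5))*conj(1) + 1*(2 + 3*exp(-4*I*pi/5) + exp(-2*I*pi/5) + exp(2*I*pi/5))*conj(1) + 1*(2 + 3*exp(-2*I*pi/5) + exp(-4*I*pi/5) + exp(4*I*pi/5))*conj(1)]
      = (1/5)[(7) + (2 + exp(-4*I*pi/5) + exp(4*I*pi/5) + 3*exp(2*I*pi/5)) + (2 + exp(-2*I*pi/5) + exp(2*I*pi/5) + 3*exp(4*I*pi/5)) + (2 + 3*exp(-4*I*pi/5) + exp(-2*I*pi/5) + exp(2*I*pi/5)) + (2 + 3*exp(-2*I*pi/5) + exp(-4*I*pi/5) + exp(4*I*pi/5))] = 10/5 = 2
  <chi_rho, chi_1> = (1/5)[1*(7)*conj(1) + 1*(2 + exp(-4*I*pi/5) + exp(4*I*pi/5) + 3*exp(2*I*pi/5))*conj(exp(2*I*pi/5)) + 1*(2 + exp(-2*I*pi/5) + exp(2*I*pi/5) + 3*exp(4*I*pi/5))*conj(exp(4*I*pi/5)) + 1*(2 + 3*exp(-4*I*pi/5) + exp(-2*I*pi/5) + exp(2*I*pi/5))*conj(exp(-4*I*pi/5)) + 1*(2 + 3*exp(-2*I*pi/5) + exp(-4*I*pi/5) + exp(4*I*pi/5))*conj(exp(-2*I*pi/5))]
      = (1/5)[(7) + (3 + 2*exp(-2*I*pi/5) + exp(4*I*pi/5) + exp(2*I*pi/5)) + (3 + 2*exp(-4*I*pi/5) + exp(-2*I*pi/5) + exp(4*I*pi/5)) + (3 + exp(-4*I*pi/5) + exp(2*I*pi/5) + 2*exp(4*I*pi/5)) + (3 + exp(-2*I*pi/5) + exp(-4*I*pi/5) + 2*exp(2*I*pi/5))] = 15/5 = 3
  <chi_rho, chi_2> = (1/5)[1*(7)*conj(1) + 1*(2 + exp(-4*I*pi/5) + exp(4*I*pi/5) + 3*exp(2*I*pi/5))*conj(exp(4*I*pi/5)) + 1*(2 + exp(-2*I*pi/5) + exp(2*I*pi/5) + 3*exp(4*I*pi/5))*conj(exp(-2*I*pi/5)) + 1*(2 + 3*exp(-4*I*pi/5) + exp(-2*I*pi/5) + exp(2*I*pi/5))*conj(exp(2*I*pi/5)) + 1*(2 + 3*exp(-2*I*pi/5) + exp(-4*I*pi/5) + exp(4*I*pi/5))*conj(exp(-4*I*pi/5))]
      = (1/5)[(7) + (1 + 3*exp(-2*I*pi/5) + 2*exp(-4*I*pi/5) + exp(2*I*pi/5)) + (1 + 3*exp(-4*I*pi/5) + exp(4*I*pi/5) + 2*exp(2*I*pi/5)) + (1 + 2*exp(-2*I*pi/5) + exp(-4*I*pi/5) + 3*exp(4*I*pi/5)) + (1 + exp(-2*I*pi/5) + 2*exp(4*I*pi/5) + 3*exp(2*I*pi/5))] = 5/5 = 1
  <chi_rho, chi_3> = (1/5)[1*(7)*conj(1) + 1*(2 + exp(-4*I*pi/5) + exp(4*I*pi/5) + 3*exp(2*I*pi/5))*conj(exp(-4*I*pi/5)) + 1*(2 + exp(-2*I*pi/5) + exp(2*I*pi/5) + 3*exp(4*I*pi/5))*conj(exp(2*I*pi/5)) + 1*(2 + 3*exp(-4*I*pi/5) + exp(-2*I*pi/5) + exp(2*I*pi/5))*conj(exp(-2*I*pi/5)) + 1*(2 + 3*exp(-2*I*pi/5) + exp(-4*I*pi/5) + exp(4*I*pi/5))*conj(exp(4*I*pi/5))]
      = (1/5)[(7) + (1 + 3*exp(-4*I*pi/5) + exp(-2*I*pi/5) + 2*exp(4*I*pi/5)) + (1 + 2*exp(-2*I*pi/5) + exp(-4*I*pi/5) + 3*exp(2*I*pi/5)) + (1 + 3*exp(-2*I*pi/5) + exp(4*I*pi/5) + 2*exp(2*I*pi/5)) + (1 + 2*exp(-4*I*pi/5) + exp(2*I*pi/5) + 3*exp(4*I*pi/5))] = 5/5 = 1
  <chi_rho, chi_4> = (1/5)[1*(7)*conj(1) + 1*(2 + exp(-4*I*pi/5) + exp(4*I*pi/5) + 3*exp(2*I*pi/5))*conj(exp(-2*I*pi/5)) + 1*(2 + exp(-2*I*pi/5) + exp(2*I*pi/5) + 3*exp(4*I*pi/5))*conj(exp(-4*I*pi/5)) + 1*(2 + 3*exp(-4*I*pi/5) + exp(-2*I*pi/5) + exp(2*I*pi/5))*conj(exp(4*I*pi/5)) + 1*(2 + 3*exp(-2*I*pi/5) + exp(-4*I*pi/5) + exp(4*I*pi/5))*conj(exp(2*I*pi/5))]
      = (1/5)[(7) + (exp(-2*I*pi/5) + exp(-4*I*pi/5) + 3*exp(4*I*pi/5) + 2*exp(2*I*pi/5)) + (3*exp(-2*I*pi/5) + exp(-4*I*pi/5) + exp(2*I*pi/5) + 2*exp(4*I*pi/5)) + (2*exp(-4*I*pi/5) + exp(-2*I*pi/5) + exp(4*I*pi/5) + 3*exp(2*I*pi/5)) + (2*exp(-2*I*pi/5) + 3*exp(-4*I*pi/5) + exp(4*I*pi/5) + exp(2*I*pi/5))] = 0/5 = 0
(Exp terms are combined using exp(i*s)*conj(exp(i*t)) = exp(i*(s-t)), and sums of them are collapsed using the identity that for every m > 1 the m distinct m-th roots of unity sum to 0, e.g. 1 + exp(2*I*pi/3) + exp(-2*I*pi/3) = 0.)
Dimension check: dim(rho) = sum (mult * dim) = 2*1 + 3*1 + 1*1 + 1*1 + 0*1 = 7 = chi_rho(e) = 7.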